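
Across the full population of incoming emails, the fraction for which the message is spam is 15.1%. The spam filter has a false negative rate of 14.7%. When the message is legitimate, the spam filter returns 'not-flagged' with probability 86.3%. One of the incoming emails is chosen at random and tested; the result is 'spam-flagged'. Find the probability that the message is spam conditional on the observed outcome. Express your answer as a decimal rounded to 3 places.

P(H | E) ≈ 0.525

Write H for 'the message is spam'. Prior odds H:¬H = 0.151/0.849 = 0.17786. For the 'spam-flagged' outcome, the likelihood ratio is 0.853/0.137 = 6.2263.
Posterior odds = 0.17786 × 6.2263 = 1.1074, so P(H|E) = 1.1074/(1+1.1074) = 0.525.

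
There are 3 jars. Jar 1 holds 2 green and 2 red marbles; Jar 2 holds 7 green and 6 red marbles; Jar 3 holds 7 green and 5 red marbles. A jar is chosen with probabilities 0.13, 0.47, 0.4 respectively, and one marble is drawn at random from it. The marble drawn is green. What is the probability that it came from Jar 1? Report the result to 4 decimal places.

P(green|Jar 1) = 0.5; P(green|Jar 2) = 0.5385; P(green|Jar 3) = 0.5833.
Prior × likelihood for each source: 0.13·0.5=0.06500, 0.47·0.5385=0.2531, 0.4·0.5833=0.2333. Summing gives P(green) = 0.55141.
P(Jar 1 | green) = 0.06500 / 0.55141 = 0.1179.

Posterior probability ≈ 0.1179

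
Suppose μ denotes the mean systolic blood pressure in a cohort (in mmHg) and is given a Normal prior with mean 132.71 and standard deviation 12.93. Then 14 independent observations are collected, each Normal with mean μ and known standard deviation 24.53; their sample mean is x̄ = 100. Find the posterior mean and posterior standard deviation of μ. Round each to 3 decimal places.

Posterior mean ≈ 106.689; posterior SD ≈ 5.847

With known σ, the Normal prior is conjugate. Weight on the data is w = (n/σ²)/(n/σ² + 1/τ₀²) = 0.0232666/(0.0232666+0.00598140) = 0.79549.
Posterior mean = w·x̄ + (1−w)·μ₀ = 0.79549·100 + 0.20451·132.71 = 106.689. Posterior variance = 1/(0.0232666+0.00598140) = 34.1904, so SD = 5.847.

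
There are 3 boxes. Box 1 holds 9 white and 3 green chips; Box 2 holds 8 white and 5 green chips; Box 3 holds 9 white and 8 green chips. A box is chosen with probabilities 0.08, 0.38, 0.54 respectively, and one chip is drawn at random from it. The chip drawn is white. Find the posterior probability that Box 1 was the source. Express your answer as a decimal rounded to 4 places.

Tabulate prior·likelihood by source: [1] prior 0.08, lik 0.75, product 0.06000; [2] prior 0.38, lik 0.6154, product 0.2338; [3] prior 0.54, lik 0.5294, product 0.2859.
Normalizing constant = 0.57973; the posterior for Box 1 is its product over the sum, 0.06000/0.57973 = 0.1035.

Posterior probability ≈ 0.1035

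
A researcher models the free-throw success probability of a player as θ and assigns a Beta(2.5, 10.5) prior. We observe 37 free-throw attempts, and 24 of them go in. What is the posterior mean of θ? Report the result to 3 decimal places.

Observing 24 successes and 13 failures updates Beta(2.5, 10.5) by adding the success and failure counts to the two shape parameters: α = 2.5+24 = 26.5, β = 10.5+13 = 23.5.
E[θ | data] = 26.5/(26.5+23.5) = 0.530.

Posterior mean ≈ 0.530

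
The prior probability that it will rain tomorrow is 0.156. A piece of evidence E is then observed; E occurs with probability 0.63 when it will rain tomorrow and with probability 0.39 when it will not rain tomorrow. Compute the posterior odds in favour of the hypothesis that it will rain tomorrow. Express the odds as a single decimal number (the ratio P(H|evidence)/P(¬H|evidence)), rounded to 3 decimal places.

Prior odds = 0.156/(1−0.156) = 0.18483.
Likelihood ratio for E = 0.63/0.39 = 1.6154.
Posterior odds = prior odds × LR = 0.29858.

Posterior odds ≈ 0.299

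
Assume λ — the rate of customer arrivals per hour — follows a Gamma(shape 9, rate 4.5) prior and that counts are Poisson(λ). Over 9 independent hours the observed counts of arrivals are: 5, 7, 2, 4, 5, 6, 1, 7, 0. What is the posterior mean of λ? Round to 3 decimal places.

Posterior mean ≈ 3.407

Total count ∑xᵢ = 37 over n = 9 hours.
Gamma is conjugate to the Poisson likelihood: posterior is Gamma(shape = 9+37 = 46, rate = 4.5+9 = 13.5).
Posterior mean = shape/rate = 46/13.5 = 3.407.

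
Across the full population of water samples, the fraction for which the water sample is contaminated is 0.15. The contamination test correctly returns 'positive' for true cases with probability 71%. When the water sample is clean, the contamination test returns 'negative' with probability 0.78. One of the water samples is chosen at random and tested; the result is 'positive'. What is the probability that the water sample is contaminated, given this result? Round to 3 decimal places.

Write H for 'the water sample is contaminated'. Prior odds H:¬H = 0.15/0.85 = 0.17647. For the 'positive' outcome, the likelihood ratio is 0.71/0.22 = 3.2273.
Posterior odds = 0.17647 × 3.2273 = 0.56952, so P(H|E) = 0.56952/(1+0.56952) = 0.363.

P(H | E) ≈ 0.363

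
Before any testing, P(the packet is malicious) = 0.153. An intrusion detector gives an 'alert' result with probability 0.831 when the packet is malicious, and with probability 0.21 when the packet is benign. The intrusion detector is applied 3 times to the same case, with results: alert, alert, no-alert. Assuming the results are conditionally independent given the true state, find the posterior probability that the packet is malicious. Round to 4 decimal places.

Posterior P(H) ≈ 0.3770

With H the event that the packet is malicious, the joint likelihood of the observed sequence is P(data|H) = 0.831·0.831·0.169 = 0.11670 and P(data|¬H) = 0.21·0.21·0.79 = 0.034839.
Bayes: P(H|data) = 0.153·0.11670 / (0.153·0.11670 + 0.847·0.034839) = 0.017856/0.047364 = 0.3770.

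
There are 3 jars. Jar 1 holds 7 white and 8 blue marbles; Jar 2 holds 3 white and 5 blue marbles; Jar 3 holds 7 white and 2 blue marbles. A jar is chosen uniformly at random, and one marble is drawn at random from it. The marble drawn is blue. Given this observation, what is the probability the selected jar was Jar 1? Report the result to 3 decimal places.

Tabulate prior·likelihood by source: [1] prior 0.333333, lik 0.5333, product 0.1778; [2] prior 0.333333, lik 0.625, product 0.2083; [3] prior 0.333333, lik 0.2222, product 0.07407.
Normalizing constant = 0.46019; the posterior for Jar 1 is its product over the sum, 0.1778/0.46019 = 0.386.

Posterior probability ≈ 0.386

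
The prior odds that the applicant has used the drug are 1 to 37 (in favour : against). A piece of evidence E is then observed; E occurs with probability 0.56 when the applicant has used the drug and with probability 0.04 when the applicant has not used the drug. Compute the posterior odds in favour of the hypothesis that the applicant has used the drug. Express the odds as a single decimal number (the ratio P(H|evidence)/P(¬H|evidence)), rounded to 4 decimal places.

Posterior odds ≈ 0.3784

Prior odds = 1/37 = 0.027027. In log-odds, ln(0.027027) = -3.6109.
Add log likelihood ratio: ln(14.000) = 2.6391.
Posterior log-odds = -0.97186, so posterior odds = exp(-0.97186) = 0.37838.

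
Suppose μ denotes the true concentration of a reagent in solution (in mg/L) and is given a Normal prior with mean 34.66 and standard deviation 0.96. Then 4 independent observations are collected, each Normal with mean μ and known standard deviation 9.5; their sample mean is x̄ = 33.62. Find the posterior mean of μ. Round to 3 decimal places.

Posterior mean ≈ 34.619

With known σ, the Normal prior is conjugate. Weight on the data is w = (n/σ²)/(n/σ² + 1/τ₀²) = 0.0443213/(0.0443213+1.08507) = 0.039244.
Posterior mean = w·x̄ + (1−w)·μ₀ = 0.039244·33.62 + 0.96076·34.66 = 34.619.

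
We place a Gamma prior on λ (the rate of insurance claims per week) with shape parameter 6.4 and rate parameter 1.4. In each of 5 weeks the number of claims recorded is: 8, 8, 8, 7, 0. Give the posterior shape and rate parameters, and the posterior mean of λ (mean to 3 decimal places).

The Poisson likelihood adds the total count to the shape and the number of exposure periods to the rate. Here ∑xᵢ = 31 and n = 5, so shape 6.4→37.4 and rate 1.4→6.4.
E[λ | data] = 37.4/6.4 = 5.844.

Posterior: Gamma(shape=37.4, rate=6.4); mean ≈ 5.844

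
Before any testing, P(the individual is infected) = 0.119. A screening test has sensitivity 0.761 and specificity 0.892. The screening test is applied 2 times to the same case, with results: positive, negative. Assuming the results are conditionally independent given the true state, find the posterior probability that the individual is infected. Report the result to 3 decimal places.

With H the event that the individual is infected, the joint likelihood of the observed sequence is P(data|H) = 0.761·0.239 = 0.18188 and P(data|¬H) = 0.108·0.892 = 0.096336.
Bayes: P(H|data) = 0.119·0.18188 / (0.119·0.18188 + 0.881·0.096336) = 0.021644/0.10652 = 0.2032.

Posterior P(H) ≈ 0.203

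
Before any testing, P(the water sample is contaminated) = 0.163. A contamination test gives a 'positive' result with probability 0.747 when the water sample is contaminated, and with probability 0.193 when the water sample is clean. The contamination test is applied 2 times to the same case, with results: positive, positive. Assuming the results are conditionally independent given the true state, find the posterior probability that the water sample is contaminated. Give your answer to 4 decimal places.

Let H be the event that the water sample is contaminated; start with P(H) = 0.163. P('positive'|H) = 0.747, P('positive'|¬H) = 0.193.
Update on result 1 ('positive'): P(H) ← 0.747·0.1630 / (0.747·0.1630 + 0.193·0.8370) = 0.12176/0.28330 = 0.4298.
Update on result 2 ('positive'): P(H) ← 0.747·0.4298 / (0.747·0.4298 + 0.193·0.5702) = 0.32105/0.43110 = 0.7447.

Posterior P(H) ≈ 0.7447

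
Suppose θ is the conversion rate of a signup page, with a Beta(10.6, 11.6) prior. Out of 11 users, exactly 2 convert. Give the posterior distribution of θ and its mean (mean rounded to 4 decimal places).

Observing 2 successes and 9 failures updates Beta(10.6, 11.6) by adding the success and failure counts to the two shape parameters: α = 10.6+2 = 12.6, β = 11.6+9 = 20.6.
E[θ | data] = 12.6/(12.6+20.6) = 0.3795.

Posterior: Beta(12.6, 20.6); mean ≈ 0.3795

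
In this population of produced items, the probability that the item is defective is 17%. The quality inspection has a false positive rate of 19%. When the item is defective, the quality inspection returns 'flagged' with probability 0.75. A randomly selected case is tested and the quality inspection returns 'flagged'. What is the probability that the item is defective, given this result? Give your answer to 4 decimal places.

P(H | E) ≈ 0.4471

Let H be the event that the item is defective. P(H) = 0.17, so P(¬H) = 0.83. With E the 'flagged' result, P(E|H) = 0.75 and P(E|¬H) = 0.19.
P(E) = 0.75·0.17 + 0.19·0.83 = 0.12750 + 0.15770 = 0.28520.
By Bayes' theorem, P(H|E) = 0.12750 / 0.28520 = 0.4471.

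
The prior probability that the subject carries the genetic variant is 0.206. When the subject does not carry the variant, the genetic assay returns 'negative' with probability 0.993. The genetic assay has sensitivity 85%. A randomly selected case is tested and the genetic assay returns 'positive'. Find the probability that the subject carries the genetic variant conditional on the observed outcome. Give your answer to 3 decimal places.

P(H | E) ≈ 0.969

Write H for 'the subject carries the genetic variant'. Prior odds H:¬H = 0.206/0.794 = 0.25945. For the 'positive' outcome, the likelihood ratio is 0.85/0.007 = 121.43.
Posterior odds = 0.25945 × 121.43 = 31.504, so P(H|E) = 31.504/(1+31.504) = 0.969.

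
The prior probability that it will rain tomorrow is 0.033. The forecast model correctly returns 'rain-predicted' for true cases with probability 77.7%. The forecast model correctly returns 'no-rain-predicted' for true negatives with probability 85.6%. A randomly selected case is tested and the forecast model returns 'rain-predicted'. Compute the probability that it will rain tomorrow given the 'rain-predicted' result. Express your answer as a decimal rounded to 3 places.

P(H | E) ≈ 0.156

Let H be the event that it will rain tomorrow. P(H) = 0.033, so P(¬H) = 0.967. With E the 'rain-predicted' result, P(E|H) = 0.777 and P(E|¬H) = 0.144.
P(E) = 0.777·0.033 + 0.144·0.967 = 0.025641 + 0.13925 = 0.16489.
By Bayes' theorem, P(H|E) = 0.025641 / 0.16489 = 0.156.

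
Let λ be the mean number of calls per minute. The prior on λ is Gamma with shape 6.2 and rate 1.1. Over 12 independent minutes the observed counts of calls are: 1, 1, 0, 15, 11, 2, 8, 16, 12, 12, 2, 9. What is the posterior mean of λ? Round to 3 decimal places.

Posterior mean ≈ 7.267

The Poisson likelihood adds the total count to the shape and the number of exposure periods to the rate. Here ∑xᵢ = 89 and n = 12, so shape 6.2→95.2 and rate 1.1→13.1.
Posterior mean = shape/rate = 95.2/13.1 = 7.267.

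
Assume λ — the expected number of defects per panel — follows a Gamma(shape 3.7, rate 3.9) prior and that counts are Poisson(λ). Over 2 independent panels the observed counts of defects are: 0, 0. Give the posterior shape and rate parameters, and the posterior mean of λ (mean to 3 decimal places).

Posterior: Gamma(shape=3.7, rate=5.9); mean ≈ 0.627

The Poisson likelihood adds the total count to the shape and the number of exposure periods to the rate. Here ∑xᵢ = 0 and n = 2, so shape 3.7→3.7 and rate 3.9→5.9.
Posterior mean = shape/rate = 3.7/5.9 = 0.627.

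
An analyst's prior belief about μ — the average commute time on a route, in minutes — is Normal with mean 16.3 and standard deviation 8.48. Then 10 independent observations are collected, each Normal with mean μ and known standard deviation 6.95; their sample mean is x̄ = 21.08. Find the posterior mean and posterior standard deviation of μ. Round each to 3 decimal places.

With known σ, the Normal prior is conjugate. Weight on the data is w = (n/σ²)/(n/σ² + 1/τ₀²) = 0.207029/(0.207029+0.0139062) = 0.93706.
Posterior mean = w·x̄ + (1−w)·μ₀ = 0.93706·21.08 + 0.062943·16.3 = 20.779. Posterior variance = 1/(0.207029+0.0139062) = 4.52622, so SD = 2.127.

Posterior mean ≈ 20.779; posterior SD ≈ 2.127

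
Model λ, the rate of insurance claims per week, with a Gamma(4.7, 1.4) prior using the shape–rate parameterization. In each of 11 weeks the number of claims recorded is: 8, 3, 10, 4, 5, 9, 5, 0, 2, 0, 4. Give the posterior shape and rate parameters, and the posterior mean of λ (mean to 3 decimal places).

Posterior: Gamma(shape=54.7, rate=12.4); mean ≈ 4.411

Total count ∑xᵢ = 50 over n = 11 weeks.
Gamma is conjugate to the Poisson likelihood: posterior is Gamma(shape = 4.7+50 = 54.7, rate = 1.4+11 = 12.4).
E[λ | data] = 54.7/12.4 = 4.411.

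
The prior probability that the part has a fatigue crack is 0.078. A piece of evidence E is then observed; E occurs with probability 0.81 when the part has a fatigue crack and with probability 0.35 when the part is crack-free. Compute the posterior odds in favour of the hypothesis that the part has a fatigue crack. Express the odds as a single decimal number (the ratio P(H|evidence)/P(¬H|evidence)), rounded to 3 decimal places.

Posterior odds ≈ 0.196

Prior odds = 0.078/(1−0.078) = 0.084599.
Likelihood ratio for E = 0.81/0.35 = 2.3143.
Posterior odds = prior odds × LR = 0.19579.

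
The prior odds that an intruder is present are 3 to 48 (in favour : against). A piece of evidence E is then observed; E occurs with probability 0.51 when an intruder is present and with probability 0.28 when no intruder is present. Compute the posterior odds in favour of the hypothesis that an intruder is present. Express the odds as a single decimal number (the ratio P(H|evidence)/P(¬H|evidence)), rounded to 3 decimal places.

Posterior odds ≈ 0.114

Prior odds = 3/48 = 0.062500. In log-odds, ln(0.062500) = -2.7726.
Add log likelihood ratio: ln(1.8214) = 0.59962.
Posterior log-odds = -2.1730, so posterior odds = exp(-2.1730) = 0.11384.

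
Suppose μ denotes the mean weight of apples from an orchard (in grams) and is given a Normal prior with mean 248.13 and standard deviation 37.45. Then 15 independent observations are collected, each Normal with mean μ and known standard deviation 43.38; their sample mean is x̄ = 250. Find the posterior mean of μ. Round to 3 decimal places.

Posterior mean ≈ 249.846

With known σ, the Normal prior is conjugate. Weight on the data is w = (n/σ²)/(n/σ² + 1/τ₀²) = 0.00797099/(0.00797099+0.00071301) = 0.91789.
Posterior mean = w·x̄ + (1−w)·μ₀ = 0.91789·250 + 0.082106·248.13 = 249.846.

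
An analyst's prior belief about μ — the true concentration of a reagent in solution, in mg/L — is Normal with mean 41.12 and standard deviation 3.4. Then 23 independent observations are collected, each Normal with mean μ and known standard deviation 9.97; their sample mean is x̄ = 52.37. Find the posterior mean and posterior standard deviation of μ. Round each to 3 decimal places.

Posterior mean ≈ 49.309; posterior SD ≈ 1.774

With known σ, the Normal prior is conjugate. Weight on the data is w = (n/σ²)/(n/σ² + 1/τ₀²) = 0.231386/(0.231386+0.0865052) = 0.72788.
Posterior mean = w·x̄ + (1−w)·μ₀ = 0.72788·52.37 + 0.27212·41.12 = 49.309. Posterior variance = 1/(0.231386+0.0865052) = 3.14573, so SD = 1.774.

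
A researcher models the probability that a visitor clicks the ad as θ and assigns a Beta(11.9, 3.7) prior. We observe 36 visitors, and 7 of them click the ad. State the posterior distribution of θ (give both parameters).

Observing 7 successes and 29 failures updates Beta(11.9, 3.7) by adding the success and failure counts to the two shape parameters: α = 11.9+7 = 18.9, β = 3.7+29 = 32.7.

Posterior: Beta(18.9, 32.7)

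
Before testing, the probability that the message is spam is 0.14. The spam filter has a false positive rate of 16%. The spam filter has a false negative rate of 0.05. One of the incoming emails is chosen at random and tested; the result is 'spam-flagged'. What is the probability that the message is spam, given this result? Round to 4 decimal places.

P(H | E) ≈ 0.4915

Write H for 'the message is spam'. Prior odds H:¬H = 0.14/0.86 = 0.16279. For the 'spam-flagged' outcome, the likelihood ratio is 0.95/0.16 = 5.9375.
Posterior odds = 0.16279 × 5.9375 = 0.96657, so P(H|E) = 0.96657/(1+0.96657) = 0.4915.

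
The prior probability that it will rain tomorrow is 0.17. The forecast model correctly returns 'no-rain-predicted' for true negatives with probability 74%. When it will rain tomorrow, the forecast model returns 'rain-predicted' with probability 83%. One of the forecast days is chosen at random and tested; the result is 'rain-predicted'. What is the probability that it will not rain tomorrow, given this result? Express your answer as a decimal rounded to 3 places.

P(¬H | E) ≈ 0.605

Let H be the event that it will rain tomorrow. P(H) = 0.17, so P(¬H) = 0.83. With E the 'rain-predicted' result, P(E|H) = 0.83 and P(E|¬H) = 0.26.
P(E) = 0.83·0.17 + 0.26·0.83 = 0.14110 + 0.21580 = 0.35690.
By Bayes' theorem, P(H|E) = 0.14110 / 0.35690 = 0.395. Hence P(¬H|E) = 1 − 0.395 = 0.605.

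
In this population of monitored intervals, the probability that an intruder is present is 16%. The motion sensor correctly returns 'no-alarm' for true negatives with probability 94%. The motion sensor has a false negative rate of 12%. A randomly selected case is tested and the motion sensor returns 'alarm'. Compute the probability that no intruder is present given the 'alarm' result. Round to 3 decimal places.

P(¬H | E) ≈ 0.264

Write H for 'an intruder is present'. Prior odds H:¬H = 0.16/0.84 = 0.19048. For the 'alarm' outcome, the likelihood ratio is 0.88/0.06 = 14.667.
Posterior odds = 0.19048 × 14.667 = 2.7937, so P(H|E) = 2.7937/(1+2.7937) = 0.736. Then P(¬H|E) = 1 − 0.736 = 0.264.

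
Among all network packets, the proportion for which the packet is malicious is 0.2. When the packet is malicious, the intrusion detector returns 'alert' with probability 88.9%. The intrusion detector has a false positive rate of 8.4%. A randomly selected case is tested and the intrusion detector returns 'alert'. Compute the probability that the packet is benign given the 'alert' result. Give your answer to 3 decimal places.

P(¬H | E) ≈ 0.274

Let H be the event that the packet is malicious. P(H) = 0.2, so P(¬H) = 0.8. With E the 'alert' result, P(E|H) = 0.889 and P(E|¬H) = 0.084.
P(E) = 0.889·0.2 + 0.084·0.8 = 0.17780 + 0.067200 = 0.24500.
By Bayes' theorem, P(H|E) = 0.17780 / 0.24500 = 0.726. Hence P(¬H|E) = 1 − 0.726 = 0.274.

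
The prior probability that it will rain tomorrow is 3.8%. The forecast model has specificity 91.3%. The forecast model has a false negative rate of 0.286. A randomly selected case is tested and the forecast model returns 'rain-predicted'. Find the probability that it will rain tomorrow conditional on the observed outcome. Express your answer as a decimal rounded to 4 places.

Write H for 'it will rain tomorrow'. Prior odds H:¬H = 0.038/0.962 = 0.039501. For the 'rain-predicted' outcome, the likelihood ratio is 0.714/0.087 = 8.2069.
Posterior odds = 0.039501 × 8.2069 = 0.32418, so P(H|E) = 0.32418/(1+0.32418) = 0.2448.

P(H | E) ≈ 0.2448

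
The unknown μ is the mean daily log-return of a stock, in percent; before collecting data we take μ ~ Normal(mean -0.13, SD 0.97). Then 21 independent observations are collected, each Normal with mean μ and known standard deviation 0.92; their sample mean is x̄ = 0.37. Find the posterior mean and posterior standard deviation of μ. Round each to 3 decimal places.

Posterior mean ≈ 0.349; posterior SD ≈ 0.197

With known σ, the Normal prior is conjugate. Weight on the data is w = (n/σ²)/(n/σ² + 1/τ₀²) = 24.8110/(24.8110+1.06281) = 0.95892.
Posterior mean = w·x̄ + (1−w)·μ₀ = 0.95892·0.37 + 0.041077·-0.13 = 0.349. Posterior variance = 1/(24.8110+1.06281) = 0.0386492, so SD = 0.197.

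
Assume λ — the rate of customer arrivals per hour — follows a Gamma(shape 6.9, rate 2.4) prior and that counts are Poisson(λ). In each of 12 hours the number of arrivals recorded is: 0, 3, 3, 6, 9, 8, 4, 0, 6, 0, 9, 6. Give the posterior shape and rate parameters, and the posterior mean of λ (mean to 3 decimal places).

Total count ∑xᵢ = 54 over n = 12 hours.
Gamma is conjugate to the Poisson likelihood: posterior is Gamma(shape = 6.9+54 = 60.9, rate = 2.4+12 = 14.4).
E[λ | data] = 60.9/14.4 = 4.229.

Posterior: Gamma(shape=60.9, rate=14.4); mean ≈ 4.229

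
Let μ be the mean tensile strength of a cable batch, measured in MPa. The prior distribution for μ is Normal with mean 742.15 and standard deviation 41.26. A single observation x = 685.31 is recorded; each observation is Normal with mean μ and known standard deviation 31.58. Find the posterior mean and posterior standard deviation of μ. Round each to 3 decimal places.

Posterior mean ≈ 706.307; posterior SD ≈ 25.078

With known σ, the Normal prior is conjugate. Weight on the data is w = (n/σ²)/(n/σ² + 1/τ₀²) = 0.00100271/(0.00100271+0.00058741) = 0.63059.
Posterior mean = w·x̄ + (1−w)·μ₀ = 0.63059·685.31 + 0.36941·742.15 = 706.307. Posterior variance = 1/(0.00100271+0.00058741) = 628.883, so SD = 25.078.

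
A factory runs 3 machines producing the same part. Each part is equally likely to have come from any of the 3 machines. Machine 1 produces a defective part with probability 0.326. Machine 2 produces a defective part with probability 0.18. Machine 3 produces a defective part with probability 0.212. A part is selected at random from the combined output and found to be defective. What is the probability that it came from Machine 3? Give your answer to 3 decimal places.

Tabulate prior·likelihood by source: [1] prior 0.333333, lik 0.326, product 0.1087; [2] prior 0.333333, lik 0.18, product 0.06000; [3] prior 0.333333, lik 0.212, product 0.07067.
Normalizing constant = 0.23933; the posterior for Machine 3 is its product over the sum, 0.07067/0.23933 = 0.295.

Posterior probability ≈ 0.295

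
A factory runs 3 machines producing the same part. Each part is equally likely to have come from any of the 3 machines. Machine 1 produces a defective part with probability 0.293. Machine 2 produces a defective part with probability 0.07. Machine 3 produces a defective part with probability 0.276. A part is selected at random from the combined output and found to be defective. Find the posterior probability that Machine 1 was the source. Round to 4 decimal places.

Tabulate prior·likelihood by source: [1] prior 0.333333, lik 0.293, product 0.09767; [2] prior 0.333333, lik 0.07, product 0.02333; [3] prior 0.333333, lik 0.276, product 0.09200.
Normalizing constant = 0.21300; the posterior for Machine 1 is its product over the sum, 0.09767/0.21300 = 0.4585.

Posterior probability ≈ 0.4585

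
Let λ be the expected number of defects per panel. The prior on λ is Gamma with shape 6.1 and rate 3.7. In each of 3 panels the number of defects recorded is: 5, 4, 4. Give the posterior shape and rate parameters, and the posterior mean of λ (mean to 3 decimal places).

Total count ∑xᵢ = 13 over n = 3 panels.
Gamma is conjugate to the Poisson likelihood: posterior is Gamma(shape = 6.1+13 = 19.1, rate = 3.7+3 = 6.7).
Posterior mean = shape/rate = 19.1/6.7 = 2.851.

Posterior: Gamma(shape=19.1, rate=6.7); mean ≈ 2.851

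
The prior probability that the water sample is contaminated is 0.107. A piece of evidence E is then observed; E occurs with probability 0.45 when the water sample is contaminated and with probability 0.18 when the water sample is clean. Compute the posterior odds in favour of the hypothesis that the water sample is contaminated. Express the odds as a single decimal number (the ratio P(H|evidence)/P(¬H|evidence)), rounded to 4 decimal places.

Posterior odds ≈ 0.2996

Prior odds = 0.107/(1−0.107) = 0.11982.
Likelihood ratio for E = 0.45/0.18 = 2.5000.
Posterior odds = prior odds × LR = 0.29955.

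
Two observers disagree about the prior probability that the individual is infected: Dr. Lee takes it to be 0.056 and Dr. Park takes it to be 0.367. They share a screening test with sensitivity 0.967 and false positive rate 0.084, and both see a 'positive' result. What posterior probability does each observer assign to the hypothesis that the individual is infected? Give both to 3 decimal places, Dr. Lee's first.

P('+'|H) = 0.967, P('+'|¬H) = 0.084.
Dr. Lee: numerator 0.967·0.056 = 0.054152; evidence = 0.054152+0.084·0.944 = 0.13345; posterior = 0.406.
Dr. Park: numerator 0.967·0.367 = 0.35489; evidence = 0.35489+0.084·0.633 = 0.40806; posterior = 0.870.

Dr. Lee: 0.406; Dr. Park: 0.870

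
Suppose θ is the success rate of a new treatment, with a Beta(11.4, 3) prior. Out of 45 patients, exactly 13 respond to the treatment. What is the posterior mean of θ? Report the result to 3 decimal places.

Posterior mean ≈ 0.411

The binomial likelihood is conjugate to the Beta prior: with 13 successes and 32 failures, the posterior is Beta(11.4+13, 3+32) = Beta(24.4, 35).
E[θ | data] = 24.4/(24.4+35) = 0.411.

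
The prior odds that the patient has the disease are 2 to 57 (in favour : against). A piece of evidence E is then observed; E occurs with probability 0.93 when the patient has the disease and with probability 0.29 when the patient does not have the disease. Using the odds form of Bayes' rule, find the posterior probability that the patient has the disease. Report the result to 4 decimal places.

Posterior probability ≈ 0.1011

Prior odds = 2/57 = 0.035088. In log-odds, ln(0.035088) = -3.3499.
Add log likelihood ratio: ln(3.2069) = 1.1653.
Posterior log-odds = -2.1846, so posterior odds = exp(-2.1846) = 0.11252. Converting, P(H|E) = 0.11252/1.1125 = 0.1011.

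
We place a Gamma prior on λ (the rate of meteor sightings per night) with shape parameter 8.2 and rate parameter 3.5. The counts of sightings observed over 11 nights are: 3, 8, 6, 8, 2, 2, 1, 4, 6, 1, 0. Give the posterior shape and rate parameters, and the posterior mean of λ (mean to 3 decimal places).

Posterior: Gamma(shape=49.2, rate=14.5); mean ≈ 3.393

The Poisson likelihood adds the total count to the shape and the number of exposure periods to the rate. Here ∑xᵢ = 41 and n = 11, so shape 8.2→49.2 and rate 3.5→14.5.
Posterior mean = shape/rate = 49.2/14.5 = 3.393.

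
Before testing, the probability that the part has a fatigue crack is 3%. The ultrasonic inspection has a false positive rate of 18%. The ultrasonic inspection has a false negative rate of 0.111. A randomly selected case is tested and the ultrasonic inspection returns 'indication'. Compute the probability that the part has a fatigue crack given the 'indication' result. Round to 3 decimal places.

P(H | E) ≈ 0.133

Let H be the event that the part has a fatigue crack. P(H) = 0.03, so P(¬H) = 0.97. With E the 'indication' result, P(E|H) = 0.889 and P(E|¬H) = 0.18.
P(E) = 0.889·0.03 + 0.18·0.97 = 0.026670 + 0.17460 = 0.20127.
By Bayes' theorem, P(H|E) = 0.026670 / 0.20127 = 0.133.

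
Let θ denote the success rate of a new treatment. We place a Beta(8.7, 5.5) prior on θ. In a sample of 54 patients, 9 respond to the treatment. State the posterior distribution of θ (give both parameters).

The binomial likelihood is conjugate to the Beta prior: with 9 successes and 45 failures, the posterior is Beta(8.7+9, 5.5+45) = Beta(17.7, 50.5).

Posterior: Beta(17.7, 50.5)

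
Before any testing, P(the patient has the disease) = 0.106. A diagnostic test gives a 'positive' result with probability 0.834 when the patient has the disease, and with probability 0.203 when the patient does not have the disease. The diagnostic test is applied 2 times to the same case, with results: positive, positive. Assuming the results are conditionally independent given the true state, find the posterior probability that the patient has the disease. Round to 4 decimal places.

Let H be the event that the patient has the disease; start with P(H) = 0.106. P('positive'|H) = 0.834, P('positive'|¬H) = 0.203.
Update on result 1 ('positive'): P(H) ← 0.834·0.1060 / (0.834·0.1060 + 0.203·0.8940) = 0.088404/0.26989 = 0.3276.
Update on result 2 ('positive'): P(H) ← 0.834·0.3276 / (0.834·0.3276 + 0.203·0.6724) = 0.27319/0.40969 = 0.6668.

Posterior P(H) ≈ 0.6668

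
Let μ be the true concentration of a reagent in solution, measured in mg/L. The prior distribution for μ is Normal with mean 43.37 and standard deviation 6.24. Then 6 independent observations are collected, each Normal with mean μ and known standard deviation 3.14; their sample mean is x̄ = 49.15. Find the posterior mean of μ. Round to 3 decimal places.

Prior precision 1/τ₀² = 1/6.24² = 0.0256821; data precision n/σ² = 6/3.14² = 0.608544.
Posterior precision = 0.0256821 + 0.608544 = 0.634226.
Posterior mean = (0.0256821·43.37 + 0.608544·49.15) / 0.634226 = 48.916.

Posterior mean ≈ 48.916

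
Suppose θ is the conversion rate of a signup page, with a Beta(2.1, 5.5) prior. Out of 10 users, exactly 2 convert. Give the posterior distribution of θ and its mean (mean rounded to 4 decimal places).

Posterior: Beta(4.1, 13.5); mean ≈ 0.2330

Observing 2 successes and 8 failures updates Beta(2.1, 5.5) by adding the success and failure counts to the two shape parameters: α = 2.1+2 = 4.1, β = 5.5+8 = 13.5.
Posterior mean = α/(α+β) = 4.1/17.6 = 0.2330.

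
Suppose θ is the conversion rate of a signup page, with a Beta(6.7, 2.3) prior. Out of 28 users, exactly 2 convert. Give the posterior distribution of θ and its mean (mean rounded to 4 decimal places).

Observing 2 successes and 26 failures updates Beta(6.7, 2.3) by adding the success and failure counts to the two shape parameters: α = 6.7+2 = 8.7, β = 2.3+26 = 28.3.
Posterior mean = α/(α+β) = 8.7/37 = 0.2351.

Posterior: Beta(8.7, 28.3); mean ≈ 0.2351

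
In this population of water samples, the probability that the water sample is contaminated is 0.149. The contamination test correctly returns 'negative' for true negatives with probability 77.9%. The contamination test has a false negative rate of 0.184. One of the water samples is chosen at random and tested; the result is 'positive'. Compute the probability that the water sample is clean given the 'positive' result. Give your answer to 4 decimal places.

Write H for 'the water sample is contaminated'. Prior odds H:¬H = 0.149/0.851 = 0.17509. For the 'positive' outcome, the likelihood ratio is 0.816/0.221 = 3.6923.
Posterior odds = 0.17509 × 3.6923 = 0.64648, so P(H|E) = 0.64648/(1+0.64648) = 0.3926. Then P(¬H|E) = 1 − 0.3926 = 0.6074.

P(¬H | E) ≈ 0.6074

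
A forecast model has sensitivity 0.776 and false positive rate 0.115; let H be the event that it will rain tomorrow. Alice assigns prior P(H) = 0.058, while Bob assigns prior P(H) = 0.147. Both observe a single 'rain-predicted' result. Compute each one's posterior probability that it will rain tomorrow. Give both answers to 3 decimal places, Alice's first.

The likelihood ratio for a 'rain-predicted' result is 0.776/0.115 = 6.7478.
Alice: prior odds 0.058/0.942 = 0.061571; posterior odds 0.41547; posterior probability 0.294.
Bob: prior odds 0.147/0.853 = 0.17233; posterior odds 1.1629; posterior probability 0.538.

Alice: 0.294; Bob: 0.538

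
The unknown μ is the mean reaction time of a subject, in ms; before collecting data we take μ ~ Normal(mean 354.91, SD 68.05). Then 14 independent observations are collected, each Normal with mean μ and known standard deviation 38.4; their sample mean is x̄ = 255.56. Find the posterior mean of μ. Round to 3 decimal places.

Posterior mean ≈ 257.769

Prior precision 1/τ₀² = 1/68.05² = 0.00021595; data precision n/σ² = 14/38.4² = 0.00949436.
Posterior precision = 0.00021595 + 0.00949436 = 0.00971030.
Posterior mean = (0.00021595·354.91 + 0.00949436·255.56) / 0.00971030 = 257.769.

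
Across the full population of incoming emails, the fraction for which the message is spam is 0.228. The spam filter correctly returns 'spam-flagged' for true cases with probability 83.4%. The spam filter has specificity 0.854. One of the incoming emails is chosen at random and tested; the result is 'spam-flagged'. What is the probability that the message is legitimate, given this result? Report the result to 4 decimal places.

Let H be the event that the message is spam. P(H) = 0.228, so P(¬H) = 0.772. With E the 'spam-flagged' result, P(E|H) = 0.834 and P(E|¬H) = 0.146.
P(E) = 0.834·0.228 + 0.146·0.772 = 0.19015 + 0.11271 = 0.30286.
By Bayes' theorem, P(H|E) = 0.19015 / 0.30286 = 0.6278. Hence P(¬H|E) = 1 − 0.6278 = 0.3722.

P(¬H | E) ≈ 0.3722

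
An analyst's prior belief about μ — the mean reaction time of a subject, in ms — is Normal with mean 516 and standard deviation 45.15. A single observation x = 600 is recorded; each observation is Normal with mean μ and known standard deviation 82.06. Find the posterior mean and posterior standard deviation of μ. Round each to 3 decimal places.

With known σ, the Normal prior is conjugate. Weight on the data is w = (n/σ²)/(n/σ² + 1/τ₀²) = 0.00014850/(0.00014850+0.00049055) = 0.23238.
Posterior mean = w·x̄ + (1−w)·μ₀ = 0.23238·600 + 0.76762·516 = 535.520. Posterior variance = 1/(0.00014850+0.00049055) = 1564.81, so SD = 39.558.

Posterior mean ≈ 535.520; posterior SD ≈ 39.558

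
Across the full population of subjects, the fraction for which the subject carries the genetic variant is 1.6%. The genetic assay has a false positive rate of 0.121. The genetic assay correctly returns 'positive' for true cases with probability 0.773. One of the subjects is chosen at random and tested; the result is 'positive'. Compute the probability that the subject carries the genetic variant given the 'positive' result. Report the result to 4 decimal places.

P(H | E) ≈ 0.0941

Write H for 'the subject carries the genetic variant'. Prior odds H:¬H = 0.016/0.984 = 0.016260. For the 'positive' outcome, the likelihood ratio is 0.773/0.121 = 6.3884.
Posterior odds = 0.016260 × 6.3884 = 0.10388, so P(H|E) = 0.10388/(1+0.10388) = 0.0941.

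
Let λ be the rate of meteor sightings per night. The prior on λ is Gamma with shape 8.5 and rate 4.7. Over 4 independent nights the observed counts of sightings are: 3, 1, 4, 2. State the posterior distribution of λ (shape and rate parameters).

Posterior: Gamma(shape=18.5, rate=8.7)

The Poisson likelihood adds the total count to the shape and the number of exposure periods to the rate. Here ∑xᵢ = 10 and n = 4, so shape 8.5→18.5 and rate 4.7→8.7.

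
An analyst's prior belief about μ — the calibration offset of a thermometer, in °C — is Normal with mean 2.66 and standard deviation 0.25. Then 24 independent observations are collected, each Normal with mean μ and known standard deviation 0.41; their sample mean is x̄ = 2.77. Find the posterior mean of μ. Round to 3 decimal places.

With known σ, the Normal prior is conjugate. Weight on the data is w = (n/σ²)/(n/σ² + 1/τ₀²) = 142.772/(142.772+16.0000) = 0.89923.
Posterior mean = w·x̄ + (1−w)·μ₀ = 0.89923·2.77 + 0.10077·2.66 = 2.759.

Posterior mean ≈ 2.759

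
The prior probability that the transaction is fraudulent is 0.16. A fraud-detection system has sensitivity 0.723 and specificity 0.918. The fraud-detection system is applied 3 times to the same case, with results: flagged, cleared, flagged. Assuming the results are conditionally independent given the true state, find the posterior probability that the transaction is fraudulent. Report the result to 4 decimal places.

Posterior P(H) ≈ 0.8171

With H the event that the transaction is fraudulent, the joint likelihood of the observed sequence is P(data|H) = 0.723·0.277·0.723 = 0.14480 and P(data|¬H) = 0.082·0.918·0.082 = 0.0061726.
Bayes: P(H|data) = 0.16·0.14480 / (0.16·0.14480 + 0.84·0.0061726) = 0.023167/0.028352 = 0.8171.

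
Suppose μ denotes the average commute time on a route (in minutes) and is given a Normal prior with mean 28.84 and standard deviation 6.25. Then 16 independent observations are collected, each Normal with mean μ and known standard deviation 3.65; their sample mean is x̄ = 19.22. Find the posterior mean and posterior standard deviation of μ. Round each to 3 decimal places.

With known σ, the Normal prior is conjugate. Weight on the data is w = (n/σ²)/(n/σ² + 1/τ₀²) = 1.20098/(1.20098+0.0256000) = 0.97913.
Posterior mean = w·x̄ + (1−w)·μ₀ = 0.97913·19.22 + 0.020871·28.84 = 19.421. Posterior variance = 1/(1.20098+0.0256000) = 0.815278, so SD = 0.903.

Posterior mean ≈ 19.421; posterior SD ≈ 0.903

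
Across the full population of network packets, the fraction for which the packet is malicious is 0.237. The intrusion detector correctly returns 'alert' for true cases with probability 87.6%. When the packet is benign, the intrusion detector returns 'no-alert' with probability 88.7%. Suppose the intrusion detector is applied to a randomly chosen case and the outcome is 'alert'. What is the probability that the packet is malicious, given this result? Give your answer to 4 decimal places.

P(H | E) ≈ 0.7066

Let H be the event that the packet is malicious. P(H) = 0.237, so P(¬H) = 0.763. With E the 'alert' result, P(E|H) = 0.876 and P(E|¬H) = 0.113.
P(E) = 0.876·0.237 + 0.113·0.763 = 0.20761 + 0.086219 = 0.29383.
By Bayes' theorem, P(H|E) = 0.20761 / 0.29383 = 0.7066.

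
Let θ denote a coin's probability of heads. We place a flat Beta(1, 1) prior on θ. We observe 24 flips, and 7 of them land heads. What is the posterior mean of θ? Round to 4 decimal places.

Observing 7 successes and 17 failures updates Beta(1, 1) by adding the success and failure counts to the two shape parameters: α = 1+7 = 8, β = 1+17 = 18.
Posterior mean = α/(α+β) = 8/26 = 0.3077.

Posterior mean ≈ 0.3077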